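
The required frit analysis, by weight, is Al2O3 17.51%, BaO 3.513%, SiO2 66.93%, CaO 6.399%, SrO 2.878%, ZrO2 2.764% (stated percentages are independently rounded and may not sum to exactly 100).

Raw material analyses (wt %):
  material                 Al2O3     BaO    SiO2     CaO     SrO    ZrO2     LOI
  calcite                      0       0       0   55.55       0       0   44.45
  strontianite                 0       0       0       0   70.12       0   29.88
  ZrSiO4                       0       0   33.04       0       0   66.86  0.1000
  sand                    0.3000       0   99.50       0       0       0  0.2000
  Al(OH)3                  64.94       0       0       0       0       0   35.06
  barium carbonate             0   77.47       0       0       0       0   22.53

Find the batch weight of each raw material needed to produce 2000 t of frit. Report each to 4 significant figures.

Working values appear, rounded to four significant digits, as written; all arithmetic carries exact precision end to end — exactly one rounding goes into each reported value. The derived quantities, which include totals, glass mass, six oxide percentages, the yield, ignition loss, are recomputed in full precision, as given in problem or answer, from the batch weights at 2000 t of glass.
Per-oxide target masses for 2000 t frit:
  Al2O3: 17.51% × 2000 = 350.2 t
  BaO: 3.513% × 2000 = 70.26 t
  SiO2: 66.93% × 2000 = 1339 t
  CaO: 6.399% × 2000 = 128.0 t
  SrO: 2.878% × 2000 = 57.56 t
  ZrO2: 2.764% × 2000 = 55.28 t
Checking each oxide sum per the reported batch figures, versus the basis set out (delivered sums recover each target net of answer rounding effects):
  Al2O3: 1318·0.003000 + 533.2·0.6494 = 350.2 t (target 350.2 t)
  BaO: 90.69·0.7747 = 70.26 t (target 70.26 t)
  SiO2: 82.68·0.3304 + 1318·0.9950 = 1339 t (target 1339 t)
  CaO: 230.4·0.5555 = 128.0 t (target 128.0 t)
  SrO: 82.09·0.7012 = 57.56 t (target 57.56 t)
  ZrO2: 82.68·0.6686 = 55.28 t (target 55.28 t)
Mass balance on the glass: net batch after ignition = 2000 t (the targets, summed, come to 2000 t; with the basis standing at 2000 t — a pure rounding effect).
Batch total: Σ batch = 2337 t; LOI loss = Σ batch·LOI = 337.0 t; the yield ratio, glass ÷ batch: 85.58%.

Batch per 2000 t frit:
  calcite: 230.4 t
  strontianite: 82.09 t
  ZrSiO4: 82.68 t
  sand: 1318 t
  Al(OH)3: 533.2 t
  barium carbonate: 90.69 t
Total batch = 2337 t; LOI loss = 337.0 t; yield = 85.58%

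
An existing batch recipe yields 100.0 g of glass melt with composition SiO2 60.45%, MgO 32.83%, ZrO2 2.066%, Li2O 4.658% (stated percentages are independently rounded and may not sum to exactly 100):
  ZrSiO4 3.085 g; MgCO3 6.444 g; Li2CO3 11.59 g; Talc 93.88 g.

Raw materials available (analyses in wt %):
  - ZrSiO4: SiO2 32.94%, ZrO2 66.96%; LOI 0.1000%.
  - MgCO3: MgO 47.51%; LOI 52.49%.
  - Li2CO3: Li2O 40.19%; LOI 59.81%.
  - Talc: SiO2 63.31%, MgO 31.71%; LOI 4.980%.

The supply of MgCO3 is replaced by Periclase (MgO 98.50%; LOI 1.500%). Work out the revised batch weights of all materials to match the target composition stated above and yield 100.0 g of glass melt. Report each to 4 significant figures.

Revised batch per 100.0 g glass melt:
  ZrSiO4: 3.085 g
  Periclase: 3.108 g
  Li2CO3: 11.59 g
  Talc: 93.88 g
Total batch = 111.7 g; LOI loss = 11.66 g

Values along the way are shown, with 4-significant-digit rounding, in the working. Each numeric step maintains exact precision end to end; a single rounding completes every reported value; derived quantities, including ignition loss, the yield, four oxide percentages, glass mass, the totals, are rebuilt using the weight values for 100.0 g of glass in exact precision, as written in question or answer.
Oxide mass targets, per 100.0 g glass melt:
  SiO2: 60.45% × 100.0 = 60.45 g
  MgO: 32.83% × 100.0 = 32.83 g
  ZrO2: 2.066% × 100.0 = 2.066 g
  Li2O: 4.658% × 100.0 = 4.658 g
Verifying the oxide balance with the batch weights as given, against the basis in use (sum by sum, the targets are met within answer rounding):
  SiO2: 3.085·0.3294 + 93.88·0.6331 = 60.45 g (target 60.45 g)
  MgO: 3.108·0.9850 + 93.88·0.3171 = 32.83 g (target 32.83 g)
  ZrO2: 3.085·0.6696 = 2.066 g (target 2.066 g)
  Li2O: 11.59·0.4019 = 4.658 g (target 4.658 g)
Glass-mass sanity pass: total batch − LOI = 100.0 g (the targets, summed, come to 100.0 g; the stated basis being 100.0 g — rounding explains the deltas).
Whole-batch sum: Σ batch = 111.7 g; loss to ignition Σ batch·LOI = 11.66 g; yield, glass over the total, = 89.56%.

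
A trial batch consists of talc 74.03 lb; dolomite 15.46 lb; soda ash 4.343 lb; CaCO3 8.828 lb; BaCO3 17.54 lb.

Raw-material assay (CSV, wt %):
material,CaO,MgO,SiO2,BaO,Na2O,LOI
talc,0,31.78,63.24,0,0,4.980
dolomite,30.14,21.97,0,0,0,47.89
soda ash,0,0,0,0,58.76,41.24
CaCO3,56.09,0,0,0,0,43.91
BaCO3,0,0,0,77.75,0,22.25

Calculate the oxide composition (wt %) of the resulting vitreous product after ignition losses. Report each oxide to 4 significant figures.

Glass mass = 99.54 lb (batch 120.2 − LOI 20.66).
Composition: CaO 9.656%, MgO 27.05%, SiO2 47.03%, BaO 13.70%, Na2O 2.564%

Every computation holds exact precision at each step; the intermediate values appear with 4-significant-digit rounding in the working — a single rounding completes each reported number. The derived quantities, which include totals, net glass mass, the yield, LOI, five oxide percentages, are re-derived in full precision, precisely as stated by problem or answer, from the batch weights on 99.54 lb of glass.
Delivered oxide masses:
  CaO: 15.46·0.3014 + 8.828·0.5609 = 9.611 lb
  MgO: 74.03·0.3178 + 15.46·0.2197 = 26.92 lb
  SiO2: 74.03·0.6324 = 46.82 lb
  BaO: 17.54·0.7775 = 13.64 lb
  Na2O: 4.343·0.5876 = 2.552 lb
LOI: 74.03·0.04980 + 15.46·0.4789 + 4.343·0.4124 + 8.828·0.4391 + 17.54·0.2225 = 20.66 lb
Resulting glass, batch − LOI: 120.2 − 20.66 = 99.54 lb (consistent with Σ oxide mass)
percent share: oxide ÷ glass, ×100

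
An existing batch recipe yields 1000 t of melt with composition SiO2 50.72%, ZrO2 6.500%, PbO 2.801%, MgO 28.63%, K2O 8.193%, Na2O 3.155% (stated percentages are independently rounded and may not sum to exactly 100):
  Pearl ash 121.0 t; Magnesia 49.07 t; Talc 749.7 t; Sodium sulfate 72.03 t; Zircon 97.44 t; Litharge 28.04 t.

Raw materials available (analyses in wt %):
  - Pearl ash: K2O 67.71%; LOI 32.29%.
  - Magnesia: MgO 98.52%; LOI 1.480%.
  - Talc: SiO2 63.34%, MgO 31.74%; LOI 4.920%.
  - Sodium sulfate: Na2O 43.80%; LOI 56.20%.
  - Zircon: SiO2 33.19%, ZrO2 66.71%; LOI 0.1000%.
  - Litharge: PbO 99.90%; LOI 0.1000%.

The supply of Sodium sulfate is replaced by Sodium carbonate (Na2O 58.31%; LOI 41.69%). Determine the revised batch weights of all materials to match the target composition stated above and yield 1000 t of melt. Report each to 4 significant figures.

Revised batch per 1000 t melt:
  Pearl ash: 121.0 t
  Magnesia: 49.07 t
  Talc: 749.7 t
  Sodium carbonate: 54.11 t
  Zircon: 97.44 t
  Litharge: 28.04 t
Total batch = 1099 t; LOI loss = 99.37 t

The working math carries exact precision from first step to last. Mid-chain values are shown, rounded to 4 significant figures, across the worked steps — each reported number is rounded a single time. The derived quantities are rebuilt from the weighed amounts on 1000 t of glass in full precision (net glass mass, the yield, LOI, the six compositions, totals) as given in the problem or answer text.
The oxide mass targets at 1000 t melt:
  SiO2: 50.72% × 1000 = 507.2 t
  ZrO2: 6.500% × 1000 = 65.00 t
  PbO: 2.801% × 1000 = 28.01 t
  MgO: 28.63% × 1000 = 286.3 t
  K2O: 8.193% × 1000 = 81.93 t
  Na2O: 3.155% × 1000 = 31.55 t
Checking each oxide sum applying the batch weights above, for the quoted basis mass (sums match the target masses within answer rounding):
  SiO2: 749.7·0.6334 + 97.44·0.3319 = 507.2 t (target 507.2 t)
  ZrO2: 97.44·0.6671 = 65.00 t (target 65.00 t)
  PbO: 28.04·0.9990 = 28.01 t (target 28.01 t)
  MgO: 49.07·0.9852 + 749.7·0.3174 = 286.3 t (target 286.3 t)
  K2O: 121.0·0.6771 = 81.93 t (target 81.93 t)
  Na2O: 54.11·0.5831 = 31.55 t (target 31.55 t)
Mass balance on the glass: total charge less LOI = 1000 t (targets for the oxides total 1000 t; stated basis 1000 t — rounding explains the deltas).
Summing the batch: Σ batch = 1099 t; the LOI term Σ batch·LOI equals 99.37 t; yield, glass over the total, = 90.96%.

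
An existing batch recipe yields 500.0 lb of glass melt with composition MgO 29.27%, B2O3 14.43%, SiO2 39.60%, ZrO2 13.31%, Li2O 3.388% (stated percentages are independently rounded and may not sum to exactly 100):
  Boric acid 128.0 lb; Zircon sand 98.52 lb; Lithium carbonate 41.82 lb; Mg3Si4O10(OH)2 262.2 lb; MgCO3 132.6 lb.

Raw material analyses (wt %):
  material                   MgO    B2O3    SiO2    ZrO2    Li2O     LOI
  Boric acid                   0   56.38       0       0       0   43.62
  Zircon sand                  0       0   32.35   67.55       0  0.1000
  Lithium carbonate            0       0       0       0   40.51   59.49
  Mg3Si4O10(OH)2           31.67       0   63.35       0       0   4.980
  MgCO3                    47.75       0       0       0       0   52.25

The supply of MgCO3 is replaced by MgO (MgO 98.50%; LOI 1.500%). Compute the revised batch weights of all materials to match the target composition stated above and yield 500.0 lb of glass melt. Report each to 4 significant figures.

Mid-chain values appear rounded off to 4 significant digits on the page. Every computation runs at exact precision in all steps. A single rounding finalizes each reported value; the derived quantities, including the totals, the five compositions, yield, ignition loss, net glass mass, are rebuilt from the batch weights on 500.0 lb of glass in exact precision exactly as shown in problem or answer.
The oxide mass targets at 500.0 lb glass melt:
  MgO: 29.27% × 500.0 = 146.4 lb
  B2O3: 14.43% × 500.0 = 72.15 lb
  SiO2: 39.60% × 500.0 = 198.0 lb
  ZrO2: 13.31% × 500.0 = 66.55 lb
  Li2O: 3.388% × 500.0 = 16.94 lb
Checking each oxide sum using the reported weights, at the basis given (sum by sum, the targets are met within answer rounding):
  MgO: 262.2·0.3167 + 64.26·0.9850 = 146.3 lb (target 146.4 lb)
  B2O3: 128.0·0.5638 = 72.17 lb (target 72.15 lb)
  SiO2: 98.52·0.3235 + 262.2·0.6335 = 198.0 lb (target 198.0 lb)
  ZrO2: 98.52·0.6755 = 66.55 lb (target 66.55 lb)
  Li2O: 41.82·0.4051 = 16.94 lb (target 16.94 lb)
Glass-mass sanity pass: net batch after ignition = 500.0 lb (targets for the oxides total 500.0 lb; versus the stated basis of 500.0 lb — any gap is answer rounding).
Summing the batch: Σ batch = 594.8 lb; LOI removed, Σ of batch·LOI: 94.83 lb; yield: glass divided by total = 84.06%.

Revised batch per 500.0 lb glass melt:
  Boric acid: 128.0 lb
  Zircon sand: 98.52 lb
  Lithium carbonate: 41.82 lb
  Mg3Si4O10(OH)2: 262.2 lb
  MgO: 64.26 lb
Total batch = 594.8 lb; LOI loss = 94.83 lb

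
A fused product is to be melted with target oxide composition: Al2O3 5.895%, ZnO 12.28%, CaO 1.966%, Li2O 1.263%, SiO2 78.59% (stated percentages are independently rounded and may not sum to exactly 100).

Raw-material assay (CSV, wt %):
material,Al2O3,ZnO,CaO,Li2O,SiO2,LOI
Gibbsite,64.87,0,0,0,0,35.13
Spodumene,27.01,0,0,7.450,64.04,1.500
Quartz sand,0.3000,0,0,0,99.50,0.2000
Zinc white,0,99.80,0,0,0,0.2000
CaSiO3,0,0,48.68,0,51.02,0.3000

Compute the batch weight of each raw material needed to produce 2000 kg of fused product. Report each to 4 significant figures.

Batch per 2000 kg fused product:
  Gibbsite: 34.47 kg
  Spodumene: 339.1 kg
  Quartz sand: 1320 kg
  Zinc white: 246.1 kg
  CaSiO3: 80.77 kg
Total batch = 2020 kg; LOI loss = 20.57 kg; yield = 98.98%

Rounding to 4 significant figures governs each in-between result as printed — the working math maintains exact precision through the solve; each reported result takes just one rounding. The derived quantities, which include net glass mass, the five compositions, the totals, ignition loss, yield, are computed at exact precision, precisely as stated by problem or answer, from the weighed amounts on 2000 kg of glass.
Per-oxide target masses for 2000 kg fused product:
  Al2O3: 5.895% × 2000 = 117.9 kg
  ZnO: 12.28% × 2000 = 245.6 kg
  CaO: 1.966% × 2000 = 39.32 kg
  Li2O: 1.263% × 2000 = 25.26 kg
  SiO2: 78.59% × 2000 = 1572 kg
Sums-versus-targets review using the reported weights, versus the basis set out (each sum matches its target mass within answer rounding):
  Al2O3: 34.47·0.6487 + 339.1·0.2701 + 1320·0.003000 = 117.9 kg (target 117.9 kg)
  ZnO: 246.1·0.9980 = 245.6 kg (target 245.6 kg)
  CaO: 80.77·0.4868 = 39.32 kg (target 39.32 kg)
  Li2O: 339.1·0.07450 = 25.26 kg (target 25.26 kg)
  SiO2: 339.1·0.6404 + 1320·0.9950 + 80.77·0.5102 = 1572 kg (target 1572 kg)
Glass mass check: batch total minus LOI = 2000 kg (oxide target masses add up to 2000 kg; the stated basis being 2000 kg — gaps are rounding artifacts).
Batch grand total — Σ batch = 2020 kg; LOI removed, Σ of batch·LOI: 20.57 kg; glass ÷ batch gives a yield of 98.98%.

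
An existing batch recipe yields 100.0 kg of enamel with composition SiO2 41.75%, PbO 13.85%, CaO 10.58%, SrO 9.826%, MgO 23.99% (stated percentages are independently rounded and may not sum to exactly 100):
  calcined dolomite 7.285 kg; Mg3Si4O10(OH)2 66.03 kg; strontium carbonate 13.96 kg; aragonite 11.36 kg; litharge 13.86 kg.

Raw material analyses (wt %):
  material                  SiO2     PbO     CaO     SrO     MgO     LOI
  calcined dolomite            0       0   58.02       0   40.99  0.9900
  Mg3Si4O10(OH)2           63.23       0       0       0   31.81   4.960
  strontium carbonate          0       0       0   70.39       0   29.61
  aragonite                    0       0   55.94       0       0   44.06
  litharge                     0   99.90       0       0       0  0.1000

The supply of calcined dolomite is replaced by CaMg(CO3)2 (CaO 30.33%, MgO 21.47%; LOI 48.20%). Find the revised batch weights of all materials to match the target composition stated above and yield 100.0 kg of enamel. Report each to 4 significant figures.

Revised batch per 100.0 kg enamel:
  CaMg(CO3)2: 13.91 kg
  Mg3Si4O10(OH)2: 66.03 kg
  strontium carbonate: 13.96 kg
  aragonite: 11.37 kg
  litharge: 13.86 kg
Total batch = 119.1 kg; LOI loss = 19.14 kg

Full float precision is held at every stage. Values along the way appear (rounded to 4 significant digits) alongside each step — every reported value takes exactly one rounding — derived quantities, which include ignition loss, totals, yield, the five compositions, net glass mass, are rebuilt at exact precision, as set out in question or answer, from the weighed amounts for 100.0 kg of glass.
Oxide-by-oxide targets in 100.0 kg enamel:
  SiO2: 41.75% × 100.0 = 41.75 kg
  PbO: 13.85% × 100.0 = 13.85 kg
  CaO: 10.58% × 100.0 = 10.58 kg
  SrO: 9.826% × 100.0 = 9.826 kg
  MgO: 23.99% × 100.0 = 23.99 kg
Balance tally, oxide-wise, with the batch weights as given, under the basis named above (delivered sums recover each target given rounding of the digits):
  SiO2: 66.03·0.6323 = 41.75 kg (target 41.75 kg)
  PbO: 13.86·0.9990 = 13.85 kg (target 13.85 kg)
  CaO: 13.91·0.3033 + 11.37·0.5594 = 10.58 kg (target 10.58 kg)
  SrO: 13.96·0.7039 = 9.826 kg (target 9.826 kg)
  MgO: 13.91·0.2147 + 66.03·0.3181 = 23.99 kg (target 23.99 kg)
Mass balance on the glass: Σ batch − LOI loss = 99.99 kg (oxide target masses add up to 100.0 kg; with the basis standing at 100.0 kg — gaps are rounding artifacts).
Total batch = Σ batch = 119.1 kg; ignition loss, Σ(batch × LOI) = 19.14 kg; glass ÷ batch gives a yield of 83.94%.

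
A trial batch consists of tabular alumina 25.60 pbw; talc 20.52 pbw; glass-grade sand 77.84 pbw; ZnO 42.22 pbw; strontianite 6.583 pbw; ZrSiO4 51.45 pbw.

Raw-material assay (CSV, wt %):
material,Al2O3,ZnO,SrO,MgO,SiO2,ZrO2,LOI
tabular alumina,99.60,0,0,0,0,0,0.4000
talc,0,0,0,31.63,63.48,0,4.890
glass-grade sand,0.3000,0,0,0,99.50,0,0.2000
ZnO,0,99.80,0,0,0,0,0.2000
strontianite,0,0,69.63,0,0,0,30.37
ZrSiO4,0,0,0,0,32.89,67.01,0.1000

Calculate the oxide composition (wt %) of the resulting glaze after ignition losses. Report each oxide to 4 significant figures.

Glass mass = 220.8 pbw (batch 224.2 − LOI 3.397).
Composition: Al2O3 11.65%, ZnO 19.08%, SrO 2.076%, MgO 2.939%, SiO2 48.64%, ZrO2 15.61%

The intermediate values are displayed, rounded to 4 significant figures, alongside each step — the working math maintains exact precision through the solve. Exactly one rounding is applied to every reported value; derived quantities are carried starting from the weights at 220.8 pbw of glass in exact precision (six oxide percentages, ignition loss, yield, totals, net glass mass) as they appear in the problem or the answer.
Per-oxide mass from batch:
  Al2O3: 25.60·0.9960 + 77.84·0.003000 = 25.73 pbw
  ZnO: 42.22·0.9980 = 42.14 pbw
  SrO: 6.583·0.6963 = 4.584 pbw
  MgO: 20.52·0.3163 = 6.490 pbw
  SiO2: 20.52·0.6348 + 77.84·0.9950 + 51.45·0.3289 = 107.4 pbw
  ZrO2: 51.45·0.6701 = 34.48 pbw
LOI: 25.60·0.004000 + 20.52·0.04890 + 77.84·0.002000 + 42.22·0.002000 + 6.583·0.3037 + 51.45·0.001000 = 3.397 pbw
Glass mass = batch − LOI = 224.2 − 3.397 = 220.8 pbw (= the summed oxide contributions)
wt % = 100 × oxide mass / glass mass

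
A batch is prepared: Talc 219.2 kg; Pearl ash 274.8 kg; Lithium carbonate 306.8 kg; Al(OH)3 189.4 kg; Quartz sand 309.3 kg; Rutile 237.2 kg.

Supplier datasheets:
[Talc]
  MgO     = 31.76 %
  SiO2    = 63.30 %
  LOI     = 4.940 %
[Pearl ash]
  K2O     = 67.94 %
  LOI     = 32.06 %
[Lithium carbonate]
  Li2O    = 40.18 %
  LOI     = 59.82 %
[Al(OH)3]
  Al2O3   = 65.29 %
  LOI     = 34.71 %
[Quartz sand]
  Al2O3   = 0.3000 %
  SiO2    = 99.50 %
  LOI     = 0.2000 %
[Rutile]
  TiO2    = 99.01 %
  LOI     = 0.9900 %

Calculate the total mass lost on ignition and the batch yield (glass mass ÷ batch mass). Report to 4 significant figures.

Rounding to 4 significant digits extends to each mid-chain value as shown — all arithmetic carries exact precision end to end — every reported result sees exactly one rounding — the derived quantities (the six compositions, glass mass, yield, LOI, the totals) are recomputed from the weighed amounts on 1186 kg of glass in exact precision as quoted within question or answer.
Each material's LOI contribution:
  Talc: 219.2 × 0.04940 = 10.83 kg
  Pearl ash: 274.8 × 0.3206 = 88.10 kg
  Lithium carbonate: 306.8 × 0.5982 = 183.5 kg
  Al(OH)3: 189.4 × 0.3471 = 65.74 kg
  Quartz sand: 309.3 × 0.002000 = 0.6186 kg
  Rutile: 237.2 × 0.009900 = 2.348 kg
Total LOI = 351.2 kg
Glass = batch − LOI = 1537 − 351.2 = 1186 kg

LOI loss = 351.2 kg; glass = 1186 kg; yield = 77.15%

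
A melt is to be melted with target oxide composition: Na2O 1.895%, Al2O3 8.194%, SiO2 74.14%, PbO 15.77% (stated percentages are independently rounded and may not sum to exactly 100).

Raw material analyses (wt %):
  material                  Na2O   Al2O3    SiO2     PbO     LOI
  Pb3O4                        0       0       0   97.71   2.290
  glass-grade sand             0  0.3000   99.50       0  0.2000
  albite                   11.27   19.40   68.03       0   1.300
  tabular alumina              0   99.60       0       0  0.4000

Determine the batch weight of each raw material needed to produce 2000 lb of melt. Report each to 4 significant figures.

Batch per 2000 lb melt:
  Pb3O4: 322.8 lb
  glass-grade sand: 1260 lb
  albite: 336.3 lb
  tabular alumina: 95.24 lb
Total batch = 2014 lb; LOI loss = 14.66 lb; yield = 99.27%

The intermediate values appear with 4-significant-figure rounding between the steps; the whole derivation keeps full float precision all the way through — every reported value includes exactly one rounding; all derived quantities, including the totals, the four compositions, ignition loss, net glass mass, yield, are recomputed from the batch weights per 2000 lb of glass at full precision as set out in the problem or answer text.
Per-oxide target masses for 2000 lb melt:
  Na2O: 1.895% × 2000 = 37.90 lb
  Al2O3: 8.194% × 2000 = 163.9 lb
  SiO2: 74.14% × 2000 = 1483 lb
  PbO: 15.77% × 2000 = 315.4 lb
Oxide-by-oxide audit given the weights on record, under the basis named above (each sum matches its target mass up to rounding of the answer):
  Na2O: 336.3·0.1127 = 37.90 lb (target 37.90 lb)
  Al2O3: 1260·0.003000 + 336.3·0.1940 + 95.24·0.9960 = 163.9 lb (target 163.9 lb)
  SiO2: 1260·0.9950 + 336.3·0.6803 = 1482 lb (target 1483 lb)
  PbO: 322.8·0.9771 = 315.4 lb (target 315.4 lb)
Glass-mass closure: the batch minus its LOI: 2000 lb (per-oxide target masses sum to 2000 lb; versus the stated basis of 2000 lb — deltas are rounding alone).
Whole-batch sum: Σ batch = 2014 lb; loss to ignition Σ batch·LOI = 14.66 lb; yield, glass over the total, = 99.27%.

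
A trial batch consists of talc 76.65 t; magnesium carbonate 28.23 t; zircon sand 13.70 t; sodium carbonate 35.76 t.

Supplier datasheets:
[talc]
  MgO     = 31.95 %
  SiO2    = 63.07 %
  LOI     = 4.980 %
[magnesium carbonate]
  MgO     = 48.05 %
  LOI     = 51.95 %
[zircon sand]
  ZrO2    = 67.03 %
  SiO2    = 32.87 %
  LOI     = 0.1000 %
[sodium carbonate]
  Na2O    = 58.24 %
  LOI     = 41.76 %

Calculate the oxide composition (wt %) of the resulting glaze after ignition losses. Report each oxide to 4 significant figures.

Glass mass = 120.9 t (batch 154.3 − LOI 33.43).
Composition: MgO 31.47%, Na2O 17.22%, ZrO2 7.595%, SiO2 43.71%

Intermediates are shown rounded off to 4 significant digits alongside each step. Every computation carries exact precision from start to finish. Each reported number is rounded a single time. All derived quantities (four oxide percentages, glass mass, ignition loss, totals, the yield) are rebuilt in full precision from the batch weights at 120.9 t of glass, as written in the problem or answer text.
Mass of each oxide from the mix:
  MgO: 76.65·0.3195 + 28.23·0.4805 = 38.05 t
  Na2O: 35.76·0.5824 = 20.83 t
  ZrO2: 13.70·0.6703 = 9.183 t
  SiO2: 76.65·0.6307 + 13.70·0.3287 = 52.85 t
LOI: 76.65·0.04980 + 28.23·0.5195 + 13.70·0.001000 + 35.76·0.4176 = 33.43 t
Glass mass = batch − LOI = 154.3 − 33.43 = 120.9 t (matching Σ of the oxides)
percent share: oxide ÷ glass, ×100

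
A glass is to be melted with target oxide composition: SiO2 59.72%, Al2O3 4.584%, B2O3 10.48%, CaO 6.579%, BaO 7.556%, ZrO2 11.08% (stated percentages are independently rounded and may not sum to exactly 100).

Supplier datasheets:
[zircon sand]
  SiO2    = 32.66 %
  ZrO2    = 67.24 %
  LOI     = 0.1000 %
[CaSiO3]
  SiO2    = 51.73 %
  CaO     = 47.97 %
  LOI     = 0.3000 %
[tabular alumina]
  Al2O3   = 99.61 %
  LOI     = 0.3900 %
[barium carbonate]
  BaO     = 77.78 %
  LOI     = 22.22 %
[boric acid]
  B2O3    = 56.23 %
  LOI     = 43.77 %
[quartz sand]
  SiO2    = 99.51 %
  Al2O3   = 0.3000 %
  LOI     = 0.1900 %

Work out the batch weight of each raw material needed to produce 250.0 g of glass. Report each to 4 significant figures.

Full float precision is carried at all times — the intermediate values are shown rounded to 4 significant figures — exactly one rounding lands on each reported number; derived quantities (the six compositions, LOI, glass mass, yield, totals) are rebuilt from the batch weights for 250.0 g of glass at exact precision, as set out in the problem or the answer.
Oxide mass targets, per 250.0 g glass:
  SiO2: 59.72% × 250.0 = 149.3 g
  Al2O3: 4.584% × 250.0 = 11.46 g
  B2O3: 10.48% × 250.0 = 26.20 g
  CaO: 6.579% × 250.0 = 16.45 g
  BaO: 7.556% × 250.0 = 18.89 g
  ZrO2: 11.08% × 250.0 = 27.70 g
Per-oxide balance check given the weights on record, under the basis named above (each sum matches its target mass exact up to rounding of places):
  SiO2: 41.20·0.3266 + 34.29·0.5173 + 118.7·0.9951 = 149.3 g (target 149.3 g)
  Al2O3: 11.15·0.9961 + 118.7·0.003000 = 11.46 g (target 11.46 g)
  B2O3: 46.59·0.5623 = 26.20 g (target 26.20 g)
  CaO: 34.29·0.4797 = 16.45 g (target 16.45 g)
  BaO: 24.29·0.7778 = 18.89 g (target 18.89 g)
  ZrO2: 41.20·0.6724 = 27.70 g (target 27.70 g)
Mass balance on the glass: the batch minus its LOI: 250.0 g (oxide target masses add up to 250.0 g; stated basis 250.0 g — gaps are rounding artifacts).
Summing the batch: Σ batch = 276.2 g; LOI removed, Σ of batch·LOI: 26.20 g; the yield ratio, glass ÷ batch: 90.51%.

Batch per 250.0 g glass:
  zircon sand: 41.20 g
  CaSiO3: 34.29 g
  tabular alumina: 11.15 g
  barium carbonate: 24.29 g
  boric acid: 46.59 g
  quartz sand: 118.7 g
Total batch = 276.2 g; LOI loss = 26.20 g; yield = 90.51%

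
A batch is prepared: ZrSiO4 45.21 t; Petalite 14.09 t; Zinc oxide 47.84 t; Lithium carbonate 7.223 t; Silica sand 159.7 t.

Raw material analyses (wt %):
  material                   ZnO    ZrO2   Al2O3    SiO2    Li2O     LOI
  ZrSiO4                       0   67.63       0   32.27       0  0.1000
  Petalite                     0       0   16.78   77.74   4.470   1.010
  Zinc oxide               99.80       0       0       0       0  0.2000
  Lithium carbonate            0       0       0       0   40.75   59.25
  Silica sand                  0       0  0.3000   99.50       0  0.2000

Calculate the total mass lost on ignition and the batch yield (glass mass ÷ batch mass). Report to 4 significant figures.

LOI loss = 4.882 t; glass = 269.2 t; yield = 98.22%

In-progress results are displayed rounded to four significant figures on the page; all arithmetic carries exact precision from start to finish. Each reported number includes exactly one rounding; derived quantities, which include five oxide percentages, glass mass, totals, ignition loss, the yield, are re-derived in full precision, as given in problem or answer, using the weight values on 269.2 t of glass.
Loss on ignition, line by line:
  ZrSiO4: 45.21 × 0.001000 = 0.04521 t
  Petalite: 14.09 × 0.01010 = 0.1423 t
  Zinc oxide: 47.84 × 0.002000 = 0.09568 t
  Lithium carbonate: 7.223 × 0.5925 = 4.280 t
  Silica sand: 159.7 × 0.002000 = 0.3194 t
Total LOI = 4.882 t
Glass = batch − LOI = 274.1 − 4.882 = 269.2 t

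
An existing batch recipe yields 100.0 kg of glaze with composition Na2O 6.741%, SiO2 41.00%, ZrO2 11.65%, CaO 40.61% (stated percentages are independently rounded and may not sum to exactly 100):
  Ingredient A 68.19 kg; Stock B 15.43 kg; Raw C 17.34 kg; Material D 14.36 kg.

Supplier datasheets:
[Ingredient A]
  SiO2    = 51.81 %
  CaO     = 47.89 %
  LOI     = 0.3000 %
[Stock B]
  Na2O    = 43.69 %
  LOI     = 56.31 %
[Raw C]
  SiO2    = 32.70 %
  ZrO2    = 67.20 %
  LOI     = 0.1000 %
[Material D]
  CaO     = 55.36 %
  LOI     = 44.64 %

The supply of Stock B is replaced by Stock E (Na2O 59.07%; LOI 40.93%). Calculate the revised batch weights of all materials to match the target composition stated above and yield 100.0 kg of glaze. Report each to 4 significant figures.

Revised batch per 100.0 kg glaze:
  Ingredient A: 68.19 kg
  Stock E: 11.41 kg
  Raw C: 17.34 kg
  Material D: 14.36 kg
Total batch = 111.3 kg; LOI loss = 11.30 kg

In-progress results appear (rounded to four significant figures) when written out. Each numeric step runs at full float precision from first step to last; each reported result takes exactly one rounding. All derived quantities (LOI, the totals, net glass mass, yield, four oxide percentages) are carried at exact precision from the batch weights at 100.0 kg of glass, exactly as shown in the question or the answer.
Per-oxide target masses for 100.0 kg glaze:
  Na2O: 6.741% × 100.0 = 6.741 kg
  SiO2: 41.00% × 100.0 = 41.00 kg
  ZrO2: 11.65% × 100.0 = 11.65 kg
  CaO: 40.61% × 100.0 = 40.61 kg
Per-oxide balance check per the reported batch figures, per the basis as stated (oxide sums agree with the targets given rounding of the digits):
  Na2O: 11.41·0.5907 = 6.740 kg (target 6.741 kg)
  SiO2: 68.19·0.5181 + 17.34·0.3270 = 41.00 kg (target 41.00 kg)
  ZrO2: 17.34·0.6720 = 11.65 kg (target 11.65 kg)
  CaO: 68.19·0.4789 + 14.36·0.5536 = 40.61 kg (target 40.61 kg)
The glass-mass cross-check: batch Σ − ignition loss = 100.0 kg (targets for the oxides total 100.0 kg; stated basis 100.0 kg — a pure rounding effect).
Batch grand total — Σ batch = 111.3 kg; loss to ignition Σ batch·LOI = 11.30 kg; glass ÷ batch gives a yield of 89.85%.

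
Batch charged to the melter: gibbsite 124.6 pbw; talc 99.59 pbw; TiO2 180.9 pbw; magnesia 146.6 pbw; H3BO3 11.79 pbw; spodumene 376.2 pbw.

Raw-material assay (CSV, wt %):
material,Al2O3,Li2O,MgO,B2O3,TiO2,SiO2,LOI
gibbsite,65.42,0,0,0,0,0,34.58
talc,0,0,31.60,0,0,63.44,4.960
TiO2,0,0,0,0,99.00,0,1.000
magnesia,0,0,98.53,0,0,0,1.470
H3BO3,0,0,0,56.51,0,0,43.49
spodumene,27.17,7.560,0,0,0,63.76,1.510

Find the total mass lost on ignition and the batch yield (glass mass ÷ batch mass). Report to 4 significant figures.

LOI loss = 62.80 pbw; glass = 876.9 pbw; yield = 93.32%

All arithmetic carries full float precision all the way through; intermediates are printed (rounded to four significant figures) in the printout. Every reported result takes a single rounding. All derived quantities, including LOI, glass mass, the yield, the totals, six oxide percentages, are carried starting from the weights for 876.9 pbw of glass at full precision, as quoted within the problem or answer text.
Ignition loss by material:
  gibbsite: 124.6 × 0.3458 = 43.09 pbw
  talc: 99.59 × 0.04960 = 4.940 pbw
  TiO2: 180.9 × 0.01000 = 1.809 pbw
  magnesia: 146.6 × 0.01470 = 2.155 pbw
  H3BO3: 11.79 × 0.4349 = 5.127 pbw
  spodumene: 376.2 × 0.01510 = 5.681 pbw
Total LOI = 62.80 pbw
Glass = batch − LOI = 939.7 − 62.80 = 876.9 pbw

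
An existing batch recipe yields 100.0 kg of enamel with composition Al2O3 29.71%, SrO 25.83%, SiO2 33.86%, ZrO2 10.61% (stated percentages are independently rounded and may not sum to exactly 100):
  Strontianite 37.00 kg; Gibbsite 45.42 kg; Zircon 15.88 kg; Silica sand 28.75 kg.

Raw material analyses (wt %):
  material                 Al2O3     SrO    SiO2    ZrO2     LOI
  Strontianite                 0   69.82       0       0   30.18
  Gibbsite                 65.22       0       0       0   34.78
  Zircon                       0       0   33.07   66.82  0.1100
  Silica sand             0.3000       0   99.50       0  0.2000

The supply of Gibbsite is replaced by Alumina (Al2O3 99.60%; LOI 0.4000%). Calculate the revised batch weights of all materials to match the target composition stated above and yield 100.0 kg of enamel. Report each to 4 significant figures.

Revised batch per 100.0 kg enamel:
  Strontianite: 37.00 kg
  Alumina: 29.74 kg
  Zircon: 15.88 kg
  Silica sand: 28.75 kg
Total batch = 111.4 kg; LOI loss = 11.36 kg

Each numeric step keeps full precision throughout — in-progress results are shown rounded to 4 significant digits when written out; each reported figure is rounded once only. The derived quantities are re-derived in exact precision (the four compositions, LOI, the totals, the yield, glass mass) from the weighed amounts per 100.0 kg of glass exactly as shown in the question or the answer.
The oxide mass targets at 100.0 kg enamel:
  Al2O3: 29.71% × 100.0 = 29.71 kg
  SrO: 25.83% × 100.0 = 25.83 kg
  SiO2: 33.86% × 100.0 = 33.86 kg
  ZrO2: 10.61% × 100.0 = 10.61 kg
Mass-balance tally per oxide using the reported weights, under the basis named above (every target is met by its sum net of answer rounding effects):
  Al2O3: 29.74·0.9960 + 28.75·0.003000 = 29.71 kg (target 29.71 kg)
  SrO: 37.00·0.6982 = 25.83 kg (target 25.83 kg)
  SiO2: 15.88·0.3307 + 28.75·0.9950 = 33.86 kg (target 33.86 kg)
  ZrO2: 15.88·0.6682 = 10.61 kg (target 10.61 kg)
Mass balance on the glass: batch Σ − ignition loss = 100.0 kg (oxide target masses add up to 100.0 kg; with the basis standing at 100.0 kg — a pure rounding effect).
Whole-batch sum: Σ batch = 111.4 kg; the LOI term Σ batch·LOI equals 11.36 kg; yield, glass over the total, = 89.80%.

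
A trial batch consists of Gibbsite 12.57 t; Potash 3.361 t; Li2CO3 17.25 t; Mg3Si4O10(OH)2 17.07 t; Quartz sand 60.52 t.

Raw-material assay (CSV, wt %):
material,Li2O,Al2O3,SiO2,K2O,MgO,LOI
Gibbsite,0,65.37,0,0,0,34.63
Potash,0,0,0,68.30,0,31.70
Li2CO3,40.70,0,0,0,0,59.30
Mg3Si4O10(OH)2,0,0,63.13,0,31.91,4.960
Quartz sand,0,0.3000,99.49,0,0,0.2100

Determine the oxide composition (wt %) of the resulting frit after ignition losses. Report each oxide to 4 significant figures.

Glass mass = 94.15 t (batch 110.8 − LOI 16.62).
Composition: Li2O 7.457%, Al2O3 8.920%, SiO2 75.40%, K2O 2.438%, MgO 5.786%

The whole derivation keeps exact precision at every stage. In-progress results appear, rounded to 4 significant figures, on the page. Every reported value is rounded once only — derived quantities are rebuilt using the weight values per 94.15 t of glass in full float precision (glass mass, ignition loss, five oxide percentages, the totals, the yield) as quoted within problem or answer.
Mass of each oxide from the mix:
  Li2O: 17.25·0.4070 = 7.021 t
  Al2O3: 12.57·0.6537 + 60.52·0.003000 = 8.399 t
  SiO2: 17.07·0.6313 + 60.52·0.9949 = 70.99 t
  K2O: 3.361·0.6830 = 2.296 t
  MgO: 17.07·0.3191 = 5.447 t
LOI: 12.57·0.3463 + 3.361·0.3170 + 17.25·0.5930 + 17.07·0.04960 + 60.52·0.002100 = 16.62 t
Resulting glass, batch − LOI: 110.8 − 16.62 = 94.15 t (= Σ oxide masses)
percent by weight: oxide/glass ×100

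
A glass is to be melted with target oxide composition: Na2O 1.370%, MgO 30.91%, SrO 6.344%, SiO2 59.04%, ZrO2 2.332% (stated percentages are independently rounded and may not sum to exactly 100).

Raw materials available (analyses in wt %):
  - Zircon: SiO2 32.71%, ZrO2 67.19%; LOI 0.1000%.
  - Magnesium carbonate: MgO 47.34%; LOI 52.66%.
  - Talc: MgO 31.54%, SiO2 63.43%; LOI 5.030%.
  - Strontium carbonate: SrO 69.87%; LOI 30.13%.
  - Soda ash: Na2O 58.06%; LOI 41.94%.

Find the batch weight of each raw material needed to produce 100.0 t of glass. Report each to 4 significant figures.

The working math runs at full precision in all steps — mid-chain values are shown, with 4-significant-digit rounding, across the worked steps; each reported value carries a single rounding. All derived quantities, including the five compositions, totals, the yield, ignition loss, glass mass, are computed starting from the weights on 100.0 t of glass at full float precision as quoted within the question or the answer.
Target masses of each oxide per 100.0 t glass:
  Na2O: 1.370% × 100.0 = 1.370 t
  MgO: 30.91% × 100.0 = 30.91 t
  SrO: 6.344% × 100.0 = 6.344 t
  SiO2: 59.04% × 100.0 = 59.04 t
  ZrO2: 2.332% × 100.0 = 2.332 t
Verifying the oxide balance per the reported batch figures, against the basis in use (oxide sums agree with the targets modulo rounding of the values):
  Na2O: 2.360·0.5806 = 1.370 t (target 1.370 t)
  MgO: 4.473·0.4734 + 91.29·0.3154 = 30.91 t (target 30.91 t)
  SrO: 9.080·0.6987 = 6.344 t (target 6.344 t)
  SiO2: 3.471·0.3271 + 91.29·0.6343 = 59.04 t (target 59.04 t)
  ZrO2: 3.471·0.6719 = 2.332 t (target 2.332 t)
Glass mass check: whole batch net of LOI = 100.0 t (per-oxide target masses sum to 100.0 t; stated basis 100.0 t — a pure rounding effect).
Adding the batch up: Σ batch = 110.7 t; ignition loss, Σ(batch × LOI) = 10.68 t; the yield ratio, glass ÷ batch: 90.35%.

Batch per 100.0 t glass:
  Zircon: 3.471 t
  Magnesium carbonate: 4.473 t
  Talc: 91.29 t
  Strontium carbonate: 9.080 t
  Soda ash: 2.360 t
Total batch = 110.7 t; LOI loss = 10.68 t; yield = 90.35%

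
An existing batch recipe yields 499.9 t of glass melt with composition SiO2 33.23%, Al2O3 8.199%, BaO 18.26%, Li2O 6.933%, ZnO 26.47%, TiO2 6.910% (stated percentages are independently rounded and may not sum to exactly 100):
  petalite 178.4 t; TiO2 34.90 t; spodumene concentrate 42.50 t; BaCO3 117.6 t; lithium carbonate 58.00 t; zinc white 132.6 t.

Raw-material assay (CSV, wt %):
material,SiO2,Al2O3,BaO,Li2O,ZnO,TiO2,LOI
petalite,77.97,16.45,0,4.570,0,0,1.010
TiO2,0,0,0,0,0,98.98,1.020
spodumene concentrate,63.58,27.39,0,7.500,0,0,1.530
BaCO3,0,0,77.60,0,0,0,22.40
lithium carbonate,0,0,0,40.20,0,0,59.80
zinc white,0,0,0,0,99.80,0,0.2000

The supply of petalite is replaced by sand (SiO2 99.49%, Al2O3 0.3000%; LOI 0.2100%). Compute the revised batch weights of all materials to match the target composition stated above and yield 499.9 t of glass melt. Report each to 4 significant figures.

Revised batch per 499.9 t glass melt:
  sand: 71.84 t
  TiO2: 34.90 t
  spodumene concentrate: 148.9 t
  BaCO3: 117.6 t
  lithium carbonate: 58.44 t
  zinc white: 132.6 t
Total batch = 564.3 t; LOI loss = 64.34 t

Every computation maintains exact precision from start to finish — in-progress results are shown (rounded to four significant digits) within the worked lines — each reported number undergoes a single rounding; derived quantities (the yield, net glass mass, the totals, LOI, six oxide percentages) are rebuilt from the weighed amounts per 499.9 t of glass in full precision, as they appear in the question or the answer.
Per-oxide target masses for 499.9 t glass melt:
  SiO2: 33.23% × 499.9 = 166.1 t
  Al2O3: 8.199% × 499.9 = 40.99 t
  BaO: 18.26% × 499.9 = 91.28 t
  Li2O: 6.933% × 499.9 = 34.66 t
  ZnO: 26.47% × 499.9 = 132.3 t
  TiO2: 6.910% × 499.9 = 34.54 t
Oxide-by-oxide audit per the reported batch figures, on the stated basis (oxide sums agree with the targets inside rounding margins):
  SiO2: 71.84·0.9949 + 148.9·0.6358 = 166.1 t (target 166.1 t)
  Al2O3: 71.84·0.003000 + 148.9·0.2739 = 41.00 t (target 40.99 t)
  BaO: 117.6·0.7760 = 91.26 t (target 91.28 t)
  Li2O: 148.9·0.07500 + 58.44·0.4020 = 34.66 t (target 34.66 t)
  ZnO: 132.6·0.9980 = 132.3 t (target 132.3 t)
  TiO2: 34.90·0.9898 = 34.54 t (target 34.54 t)
The glass-mass cross-check: total charge less LOI = 499.9 t (the targets, summed, come to 499.9 t; the stated basis being 499.9 t — rounding explains the deltas).
Batch total: Σ batch = 564.3 t; LOI loss = Σ batch·LOI = 64.34 t; yield, glass over the total, = 88.60%.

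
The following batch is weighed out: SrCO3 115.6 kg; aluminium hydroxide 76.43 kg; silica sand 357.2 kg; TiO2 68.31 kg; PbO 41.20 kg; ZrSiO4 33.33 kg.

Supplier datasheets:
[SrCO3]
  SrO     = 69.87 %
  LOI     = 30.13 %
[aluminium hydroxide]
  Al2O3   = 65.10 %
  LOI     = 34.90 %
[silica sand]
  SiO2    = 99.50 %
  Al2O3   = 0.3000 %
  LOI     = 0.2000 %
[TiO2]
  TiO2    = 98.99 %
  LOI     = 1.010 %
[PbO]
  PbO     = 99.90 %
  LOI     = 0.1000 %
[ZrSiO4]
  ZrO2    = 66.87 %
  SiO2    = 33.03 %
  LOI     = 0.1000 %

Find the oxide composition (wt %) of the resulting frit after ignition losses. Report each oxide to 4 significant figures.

In-progress results are displayed, rounded to 4 significant digits, within the worked lines; all arithmetic holds exact precision at every stage — each reported figure receives exactly one rounding. The derived quantities are rebuilt starting from the weights at 629.1 kg of glass in full float precision (the totals, glass mass, LOI, the yield, the six compositions), as set out in the question or the answer.
What the batch supplies per oxide:
  SrO: 115.6·0.6987 = 80.77 kg
  PbO: 41.20·0.9990 = 41.16 kg
  TiO2: 68.31·0.9899 = 67.62 kg
  ZrO2: 33.33·0.6687 = 22.29 kg
  SiO2: 357.2·0.9950 + 33.33·0.3303 = 366.4 kg
  Al2O3: 76.43·0.6510 + 357.2·0.003000 = 50.83 kg
LOI: 115.6·0.3013 + 76.43·0.3490 + 357.2·0.002000 + 68.31·0.01010 + 41.20·0.001000 + 33.33·0.001000 = 62.98 kg
Glass mass = batch − LOI = 692.1 − 62.98 = 629.1 kg (= Σ oxide masses)
each wt % is 100 × oxide ÷ glass

Glass mass = 629.1 kg (batch 692.1 − LOI 62.98).
Composition: SrO 12.84%, PbO 6.543%, TiO2 10.75%, ZrO2 3.543%, SiO2 58.25%, Al2O3 8.080%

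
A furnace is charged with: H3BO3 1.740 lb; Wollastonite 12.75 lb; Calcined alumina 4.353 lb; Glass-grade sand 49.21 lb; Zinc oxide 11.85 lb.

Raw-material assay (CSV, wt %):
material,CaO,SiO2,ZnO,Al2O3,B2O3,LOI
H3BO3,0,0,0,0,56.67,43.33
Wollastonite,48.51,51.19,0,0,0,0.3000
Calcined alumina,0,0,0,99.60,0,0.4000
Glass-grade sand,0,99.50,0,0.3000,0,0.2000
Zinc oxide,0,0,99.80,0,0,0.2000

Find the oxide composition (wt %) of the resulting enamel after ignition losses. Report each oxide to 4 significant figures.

Glass mass = 78.97 lb (batch 79.90 − LOI 0.9317).
Composition: CaO 7.832%, SiO2 70.27%, ZnO 14.98%, Al2O3 5.677%, B2O3 1.249%

The intermediate values are displayed (rounded to 4 significant digits) in the working. The whole derivation carries full float precision through the solve. Exactly one rounding goes into each reported figure; derived quantities are rebuilt in full precision (the totals, the yield, ignition loss, glass mass, the five compositions) starting from the weights for 78.97 lb of glass exactly as printed in question or answer.
Per-oxide mass from batch:
  CaO: 12.75·0.4851 = 6.185 lb
  SiO2: 12.75·0.5119 + 49.21·0.9950 = 55.49 lb
  ZnO: 11.85·0.9980 = 11.83 lb
  Al2O3: 4.353·0.9960 + 49.21·0.003000 = 4.483 lb
  B2O3: 1.740·0.5667 = 0.9861 lb
LOI: 1.740·0.4333 + 12.75·0.003000 + 4.353·0.004000 + 49.21·0.002000 + 11.85·0.002000 = 0.9317 lb
Net of LOI, the glass mass = 79.90 − 0.9317 = 78.97 lb (equal to the oxide-mass sum)
percent by weight: oxide/glass ×100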